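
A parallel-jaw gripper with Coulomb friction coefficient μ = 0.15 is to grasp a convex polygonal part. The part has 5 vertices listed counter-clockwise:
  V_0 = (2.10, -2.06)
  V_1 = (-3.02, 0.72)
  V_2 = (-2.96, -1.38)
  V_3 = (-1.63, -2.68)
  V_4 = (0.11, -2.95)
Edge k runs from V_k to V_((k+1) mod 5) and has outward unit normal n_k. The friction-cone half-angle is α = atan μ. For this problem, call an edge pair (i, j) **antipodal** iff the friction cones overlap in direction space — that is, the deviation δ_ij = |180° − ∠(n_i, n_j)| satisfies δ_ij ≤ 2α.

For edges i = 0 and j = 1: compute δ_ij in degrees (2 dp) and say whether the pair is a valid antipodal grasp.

α = atan 0.15 = 8.53°;  2α = 17.06°
edge 0: e_0 = (-5.12, +2.78);  n_0 = (+0.4772, +0.8788)
edge 1: e_1 = (+0.06, -2.10);  n_1 = (-0.9996, -0.0286)
∠(n_0, n_1) = 120.14°
δ = |180° − 120.14°| = 59.86°
59.86° > 2α = 17.06°  →  invalid

δ = 59.86°, invalid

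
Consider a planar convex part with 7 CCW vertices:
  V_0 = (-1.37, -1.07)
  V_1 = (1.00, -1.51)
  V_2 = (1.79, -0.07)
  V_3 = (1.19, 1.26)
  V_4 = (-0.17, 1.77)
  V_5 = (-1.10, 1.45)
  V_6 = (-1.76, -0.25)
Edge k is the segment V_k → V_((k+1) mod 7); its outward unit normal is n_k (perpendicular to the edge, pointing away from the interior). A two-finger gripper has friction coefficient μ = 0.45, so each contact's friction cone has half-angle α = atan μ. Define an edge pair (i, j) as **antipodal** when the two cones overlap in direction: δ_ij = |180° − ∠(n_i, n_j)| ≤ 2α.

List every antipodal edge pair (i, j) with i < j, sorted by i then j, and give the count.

count = 7; pairs: (0,3), (0,4), (1,4), (1,5), (2,5), (2,6), (3,6)

α = atan 0.45 = 24.23°;  2α = 48.46°
n_0 = (-0.1825, -0.9832)
n_1 = (+0.8767, -0.4810)
n_2 = (+0.9115, +0.4112)
n_3 = (+0.3511, +0.9363)
n_4 = (-0.3254, +0.9456)
n_5 = (-0.9322, +0.3619)
n_6 = (-0.9031, -0.4295)
  (0,1): δ = 108.23°  ·
  (0,2): δ = 55.20°  ·
  (0,3): δ = 10.04°  ✓
  (0,4): δ = 29.51°  ✓
  (0,5): δ = 79.30°  ·
  (0,6): δ = 125.95°  ·
  (1,2): δ = 126.97°  ·
  (1,3): δ = 81.81°  ·
  (1,4): δ = 42.26°  ✓
  (1,5): δ = 7.53°  ✓
  (1,6): δ = 54.19°  ·
  (2,3): δ = 134.84°  ·
  (2,4): δ = 95.29°  ·
  (2,5): δ = 45.50°  ✓
  (2,6): δ = 1.15°  ✓
  (3,4): δ = 140.46°  ·
  (3,5): δ = 90.66°  ·
  (3,6): δ = 44.01°  ✓
  (4,5): δ = 130.21°  ·
  (4,6): δ = 83.55°  ·
  (5,6): δ = 133.35°  ·
antipodal pairs: 7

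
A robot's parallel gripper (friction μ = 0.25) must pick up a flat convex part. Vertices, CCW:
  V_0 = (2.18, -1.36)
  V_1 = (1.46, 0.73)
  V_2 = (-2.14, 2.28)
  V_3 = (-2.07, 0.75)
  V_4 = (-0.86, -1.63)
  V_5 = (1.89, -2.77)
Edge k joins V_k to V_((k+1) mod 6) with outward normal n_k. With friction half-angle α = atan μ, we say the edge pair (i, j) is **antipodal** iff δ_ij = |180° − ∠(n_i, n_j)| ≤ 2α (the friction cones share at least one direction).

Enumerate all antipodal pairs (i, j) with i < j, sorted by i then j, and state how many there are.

count = 4; pairs: (0,2), (0,3), (1,4), (2,5)

α = atan 0.25 = 14.04°;  2α = 28.07°
n_0 = (+0.9455, +0.3257)
n_1 = (+0.3955, +0.9185)
n_2 = (-0.9990, -0.0457)
n_3 = (-0.8914, -0.4532)
n_4 = (-0.3829, -0.9238)
n_5 = (+0.9795, -0.2015)
  (0,1): δ = 132.30°  ·
  (0,2): δ = 16.39°  ✓
  (0,3): δ = 7.94°  ✓
  (0,4): δ = 48.48°  ·
  (0,5): δ = 149.37°  ·
  (1,2): δ = 64.09°  ·
  (1,3): δ = 39.76°  ·
  (1,4): δ = 0.78°  ✓
  (1,5): δ = 101.67°  ·
  (2,3): δ = 155.67°  ·
  (2,4): δ = 115.14°  ·
  (2,5): δ = 14.24°  ✓
  (3,4): δ = 139.47°  ·
  (3,5): δ = 38.57°  ·
  (4,5): δ = 79.11°  ·
antipodal pairs: 4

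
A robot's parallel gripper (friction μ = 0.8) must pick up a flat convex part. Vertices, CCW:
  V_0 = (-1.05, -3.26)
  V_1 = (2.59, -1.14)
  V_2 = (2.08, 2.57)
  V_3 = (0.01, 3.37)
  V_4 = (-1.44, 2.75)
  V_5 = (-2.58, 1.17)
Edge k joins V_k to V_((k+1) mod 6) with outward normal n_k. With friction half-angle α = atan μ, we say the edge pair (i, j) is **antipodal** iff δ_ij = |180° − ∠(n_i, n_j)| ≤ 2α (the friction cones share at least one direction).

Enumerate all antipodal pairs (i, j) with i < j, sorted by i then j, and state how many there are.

α = atan 0.8 = 38.66°;  2α = 77.32°
n_0 = (+0.5033, -0.8641)
n_1 = (+0.9907, +0.1362)
n_2 = (+0.3605, +0.9328)
n_3 = (-0.3932, +0.9195)
n_4 = (-0.8109, +0.5851)
n_5 = (-0.9452, -0.3265)
  (0,1): δ = 112.39°  ·
  (0,2): δ = 51.35°  ✓
  (0,3): δ = 7.07°  ✓
  (0,4): δ = 23.97°  ✓
  (0,5): δ = 78.84°  ·
  (1,2): δ = 118.96°  ·
  (1,3): δ = 74.68°  ✓
  (1,4): δ = 43.64°  ✓
  (1,5): δ = 11.23°  ✓
  (2,3): δ = 135.72°  ·
  (2,4): δ = 104.68°  ·
  (2,5): δ = 49.82°  ✓
  (3,4): δ = 148.96°  ·
  (3,5): δ = 94.10°  ·
  (4,5): δ = 125.14°  ·
antipodal pairs: 7

count = 7; pairs: (0,2), (0,3), (0,4), (1,3), (1,4), (1,5), (2,5)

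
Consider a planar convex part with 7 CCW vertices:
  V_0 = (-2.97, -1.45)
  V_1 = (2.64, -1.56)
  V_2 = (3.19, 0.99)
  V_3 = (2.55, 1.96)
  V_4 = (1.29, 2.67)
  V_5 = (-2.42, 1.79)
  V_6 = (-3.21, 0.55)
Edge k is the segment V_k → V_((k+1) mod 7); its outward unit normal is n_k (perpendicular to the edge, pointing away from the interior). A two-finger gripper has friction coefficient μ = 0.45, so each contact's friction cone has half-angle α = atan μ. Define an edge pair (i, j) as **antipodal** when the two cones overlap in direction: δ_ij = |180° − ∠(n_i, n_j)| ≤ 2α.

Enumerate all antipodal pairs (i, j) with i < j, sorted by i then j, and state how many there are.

count = 5; pairs: (0,3), (0,4), (1,5), (1,6), (2,6)

α = atan 0.45 = 24.23°;  2α = 48.46°
n_0 = (-0.0196, -0.9998)
n_1 = (+0.9775, -0.2108)
n_2 = (+0.8347, +0.5507)
n_3 = (+0.4909, +0.8712)
n_4 = (-0.2308, +0.9730)
n_5 = (-0.8434, +0.5373)
n_6 = (-0.9929, -0.1191)
  (0,1): δ = 101.05°  ·
  (0,2): δ = 55.46°  ·
  (0,3): δ = 28.28°  ✓
  (0,4): δ = 14.47°  ✓
  (0,5): δ = 58.62°  ·
  (0,6): δ = 97.97°  ·
  (1,2): δ = 134.41°  ·
  (1,3): δ = 107.23°  ·
  (1,4): δ = 64.48°  ·
  (1,5): δ = 20.33°  ✓
  (1,6): δ = 19.01°  ✓
  (2,3): δ = 152.82°  ·
  (2,4): δ = 110.07°  ·
  (2,5): δ = 65.92°  ·
  (2,6): δ = 26.57°  ✓
  (3,4): δ = 137.26°  ·
  (3,5): δ = 93.10°  ·
  (3,6): δ = 53.76°  ·
  (4,5): δ = 135.84°  ·
  (4,6): δ = 96.50°  ·
  (5,6): δ = 140.66°  ·
antipodal pairs: 5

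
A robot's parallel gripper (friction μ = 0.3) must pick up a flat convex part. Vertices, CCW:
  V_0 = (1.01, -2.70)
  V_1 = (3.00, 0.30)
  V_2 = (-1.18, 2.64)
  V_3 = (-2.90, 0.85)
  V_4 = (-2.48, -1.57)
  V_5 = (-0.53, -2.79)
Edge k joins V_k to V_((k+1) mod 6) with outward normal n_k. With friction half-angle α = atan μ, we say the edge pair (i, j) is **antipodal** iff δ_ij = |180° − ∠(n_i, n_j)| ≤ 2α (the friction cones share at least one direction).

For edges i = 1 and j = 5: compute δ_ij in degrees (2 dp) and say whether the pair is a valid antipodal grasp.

α = atan 0.3 = 16.70°;  2α = 33.40°
edge 1: e_1 = (-4.18, +2.34);  n_1 = (+0.4885, +0.8726)
edge 5: e_5 = (+1.54, +0.09);  n_5 = (+0.0583, -0.9983)
∠(n_1, n_5) = 147.41°
δ = |180° − 147.41°| = 32.59°
32.59° ≤ 2α = 33.40°  →  valid

δ = 32.59°, valid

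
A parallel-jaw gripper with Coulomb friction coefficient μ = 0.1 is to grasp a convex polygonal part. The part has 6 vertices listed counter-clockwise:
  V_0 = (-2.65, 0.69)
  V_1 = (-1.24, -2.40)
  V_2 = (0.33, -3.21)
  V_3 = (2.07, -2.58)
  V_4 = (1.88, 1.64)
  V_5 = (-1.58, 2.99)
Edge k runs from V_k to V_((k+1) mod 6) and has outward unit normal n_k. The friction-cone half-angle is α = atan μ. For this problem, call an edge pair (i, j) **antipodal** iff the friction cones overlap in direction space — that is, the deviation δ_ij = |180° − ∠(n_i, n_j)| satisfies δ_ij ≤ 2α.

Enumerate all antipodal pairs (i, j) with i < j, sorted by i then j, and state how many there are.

count = 1; pairs: (1,4)

α = atan 0.1 = 5.71°;  2α = 11.42°
n_0 = (-0.9098, -0.4151)
n_1 = (-0.4585, -0.8887)
n_2 = (+0.3404, -0.9403)
n_3 = (+0.9990, +0.0450)
n_4 = (+0.3635, +0.9316)
n_5 = (-0.9067, +0.4218)
  (0,1): δ = 141.82°  ·
  (0,2): δ = 94.62°  ·
  (0,3): δ = 21.95°  ·
  (0,4): δ = 44.16°  ·
  (0,5): δ = 130.52°  ·
  (1,2): δ = 132.81°  ·
  (1,3): δ = 60.13°  ·
  (1,4): δ = 5.98°  ✓
  (1,5): δ = 92.34°  ·
  (2,3): δ = 107.33°  ·
  (2,4): δ = 41.22°  ·
  (2,5): δ = 45.15°  ·
  (3,4): δ = 113.89°  ·
  (3,5): δ = 27.53°  ·
  (4,5): δ = 93.63°  ·
antipodal pairs: 1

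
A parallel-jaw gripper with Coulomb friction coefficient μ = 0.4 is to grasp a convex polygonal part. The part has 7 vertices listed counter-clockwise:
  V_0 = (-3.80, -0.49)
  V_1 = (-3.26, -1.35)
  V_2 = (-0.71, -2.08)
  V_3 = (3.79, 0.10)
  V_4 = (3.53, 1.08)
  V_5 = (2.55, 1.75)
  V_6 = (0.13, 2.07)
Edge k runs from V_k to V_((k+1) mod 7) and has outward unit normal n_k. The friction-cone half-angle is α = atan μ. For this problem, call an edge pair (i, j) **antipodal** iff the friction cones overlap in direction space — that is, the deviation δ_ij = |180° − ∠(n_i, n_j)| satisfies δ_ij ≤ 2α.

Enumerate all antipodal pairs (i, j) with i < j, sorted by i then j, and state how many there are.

α = atan 0.4 = 21.80°;  2α = 43.60°
n_0 = (-0.8469, -0.5318)
n_1 = (-0.2752, -0.9614)
n_2 = (+0.4360, -0.9000)
n_3 = (+0.9666, +0.2564)
n_4 = (+0.5644, +0.8255)
n_5 = (+0.1311, +0.9914)
n_6 = (-0.5458, +0.8379)
  (0,1): δ = 138.10°  ·
  (0,2): δ = 96.28°  ·
  (0,3): δ = 17.27°  ✓
  (0,4): δ = 23.52°  ✓
  (0,5): δ = 50.34°  ·
  (0,6): δ = 90.96°  ·
  (1,2): δ = 138.18°  ·
  (1,3): δ = 59.17°  ·
  (1,4): δ = 18.38°  ✓
  (1,5): δ = 8.44°  ✓
  (1,6): δ = 49.06°  ·
  (2,3): δ = 100.99°  ·
  (2,4): δ = 60.21°  ·
  (2,5): δ = 33.38°  ✓
  (2,6): δ = 7.23°  ✓
  (3,4): δ = 139.22°  ·
  (3,5): δ = 112.39°  ·
  (3,6): δ = 71.78°  ·
  (4,5): δ = 153.17°  ·
  (4,6): δ = 112.56°  ·
  (5,6): δ = 139.39°  ·
antipodal pairs: 6

count = 6; pairs: (0,3), (0,4), (1,4), (1,5), (2,5), (2,6)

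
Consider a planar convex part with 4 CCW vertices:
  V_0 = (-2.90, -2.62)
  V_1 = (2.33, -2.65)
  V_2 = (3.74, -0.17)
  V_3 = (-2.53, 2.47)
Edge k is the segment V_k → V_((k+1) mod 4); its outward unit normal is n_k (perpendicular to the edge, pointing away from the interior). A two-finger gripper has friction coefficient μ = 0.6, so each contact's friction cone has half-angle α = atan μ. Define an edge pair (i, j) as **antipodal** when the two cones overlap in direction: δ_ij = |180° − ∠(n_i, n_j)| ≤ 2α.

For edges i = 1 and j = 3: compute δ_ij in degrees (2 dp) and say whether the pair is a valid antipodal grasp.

δ = 25.46°, valid

α = atan 0.6 = 30.96°;  2α = 61.93°
edge 1: e_1 = (+1.41, +2.48);  n_1 = (+0.8693, -0.4943)
edge 3: e_3 = (-0.37, -5.09);  n_3 = (-0.9974, +0.0725)
∠(n_1, n_3) = 154.54°
δ = |180° − 154.54°| = 25.46°
25.46° ≤ 2α = 61.93°  →  valid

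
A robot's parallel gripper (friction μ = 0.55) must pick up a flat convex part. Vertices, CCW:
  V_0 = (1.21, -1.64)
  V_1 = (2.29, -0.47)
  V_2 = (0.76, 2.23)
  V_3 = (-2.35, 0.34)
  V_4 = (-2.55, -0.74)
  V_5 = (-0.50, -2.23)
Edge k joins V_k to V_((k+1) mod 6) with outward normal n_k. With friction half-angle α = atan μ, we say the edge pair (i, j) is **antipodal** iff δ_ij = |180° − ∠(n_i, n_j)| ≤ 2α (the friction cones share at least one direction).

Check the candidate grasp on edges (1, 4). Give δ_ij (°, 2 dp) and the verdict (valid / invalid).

δ = 24.45°, valid

α = atan 0.55 = 28.81°;  2α = 57.62°
edge 1: e_1 = (-1.53, +2.70);  n_1 = (+0.8700, +0.4930)
edge 4: e_4 = (+2.05, -1.49);  n_4 = (-0.5879, -0.8089)
∠(n_1, n_4) = 155.55°
δ = |180° − 155.55°| = 24.45°
24.45° ≤ 2α = 57.62°  →  valid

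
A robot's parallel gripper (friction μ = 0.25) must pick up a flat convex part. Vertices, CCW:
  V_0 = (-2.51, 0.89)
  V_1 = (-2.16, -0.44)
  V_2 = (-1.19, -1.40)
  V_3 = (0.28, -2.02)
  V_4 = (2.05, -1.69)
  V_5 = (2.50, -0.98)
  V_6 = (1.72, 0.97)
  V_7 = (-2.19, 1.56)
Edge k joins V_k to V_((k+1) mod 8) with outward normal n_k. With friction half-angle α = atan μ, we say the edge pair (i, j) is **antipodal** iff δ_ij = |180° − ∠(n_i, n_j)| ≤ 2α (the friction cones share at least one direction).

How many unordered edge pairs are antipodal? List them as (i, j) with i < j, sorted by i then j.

count = 5; pairs: (0,5), (1,5), (2,6), (3,6), (4,7)

α = atan 0.25 = 14.04°;  2α = 28.07°
n_0 = (-0.9671, -0.2545)
n_1 = (-0.7034, -0.7108)
n_2 = (-0.3886, -0.9214)
n_3 = (+0.1833, -0.9831)
n_4 = (+0.8446, -0.5353)
n_5 = (+0.9285, +0.3714)
n_6 = (+0.1492, +0.9888)
n_7 = (-0.9024, +0.4310)
  (0,1): δ = 149.45°  ·
  (0,2): δ = 127.61°  ·
  (0,3): δ = 94.18°  ·
  (0,4): δ = 47.11°  ·
  (0,5): δ = 7.06°  ✓
  (0,6): δ = 66.68°  ·
  (0,7): δ = 139.73°  ·
  (1,2): δ = 158.17°  ·
  (1,3): δ = 124.74°  ·
  (1,4): δ = 77.66°  ·
  (1,5): δ = 23.50°  ✓
  (1,6): δ = 36.12°  ·
  (1,7): δ = 109.17°  ·
  (2,3): δ = 146.57°  ·
  (2,4): δ = 99.50°  ·
  (2,5): δ = 45.33°  ·
  (2,6): δ = 14.29°  ✓
  (2,7): δ = 87.34°  ·
  (3,4): δ = 132.93°  ·
  (3,5): δ = 78.76°  ·
  (3,6): δ = 19.14°  ✓
  (3,7): δ = 53.91°  ·
  (4,5): δ = 125.83°  ·
  (4,6): δ = 66.21°  ·
  (4,7): δ = 6.84°  ✓
  (5,6): δ = 120.38°  ·
  (5,7): δ = 47.33°  ·
  (6,7): δ = 106.95°  ·
antipodal pairs: 5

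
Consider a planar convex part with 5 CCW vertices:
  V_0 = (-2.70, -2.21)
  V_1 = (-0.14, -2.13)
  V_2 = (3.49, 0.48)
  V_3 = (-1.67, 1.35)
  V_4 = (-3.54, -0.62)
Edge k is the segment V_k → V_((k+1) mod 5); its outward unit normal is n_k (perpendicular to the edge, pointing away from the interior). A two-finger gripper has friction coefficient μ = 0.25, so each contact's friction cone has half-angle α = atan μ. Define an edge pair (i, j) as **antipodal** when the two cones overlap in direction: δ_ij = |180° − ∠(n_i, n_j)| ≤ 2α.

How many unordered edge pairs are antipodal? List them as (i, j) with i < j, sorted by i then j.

α = atan 0.25 = 14.04°;  2α = 28.07°
n_0 = (+0.0312, -0.9995)
n_1 = (+0.5838, -0.8119)
n_2 = (+0.1663, +0.9861)
n_3 = (-0.7253, +0.6885)
n_4 = (-0.8842, -0.4671)
  (0,1): δ = 146.07°  ·
  (0,2): δ = 11.36°  ✓
  (0,3): δ = 44.70°  ·
  (0,4): δ = 116.06°  ·
  (1,2): δ = 45.29°  ·
  (1,3): δ = 10.78°  ✓
  (1,4): δ = 82.13°  ·
  (2,3): δ = 123.94°  ·
  (2,4): δ = 52.58°  ·
  (3,4): δ = 108.64°  ·
antipodal pairs: 2

count = 2; pairs: (0,2), (1,3)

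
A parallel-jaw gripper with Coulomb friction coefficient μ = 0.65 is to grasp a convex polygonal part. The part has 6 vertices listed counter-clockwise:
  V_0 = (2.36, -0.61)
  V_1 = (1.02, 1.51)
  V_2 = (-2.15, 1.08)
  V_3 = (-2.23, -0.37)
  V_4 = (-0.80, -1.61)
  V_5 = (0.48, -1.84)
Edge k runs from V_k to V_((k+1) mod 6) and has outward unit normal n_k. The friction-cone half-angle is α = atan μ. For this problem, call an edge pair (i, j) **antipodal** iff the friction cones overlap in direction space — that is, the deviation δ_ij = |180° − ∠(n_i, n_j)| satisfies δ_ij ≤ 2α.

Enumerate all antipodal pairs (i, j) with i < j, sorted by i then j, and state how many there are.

α = atan 0.65 = 33.02°;  2α = 66.05°
n_0 = (+0.8453, +0.5343)
n_1 = (-0.1344, +0.9909)
n_2 = (-0.9985, +0.0551)
n_3 = (-0.6551, -0.7555)
n_4 = (-0.1769, -0.9842)
n_5 = (+0.5475, -0.8368)
  (0,1): δ = 114.57°  ·
  (0,2): δ = 35.45°  ✓
  (0,3): δ = 16.77°  ✓
  (0,4): δ = 47.52°  ✓
  (0,5): δ = 90.90°  ·
  (1,2): δ = 100.88°  ·
  (1,3): δ = 48.65°  ✓
  (1,4): δ = 17.91°  ✓
  (1,5): δ = 25.47°  ✓
  (2,3): δ = 127.77°  ·
  (2,4): δ = 97.03°  ·
  (2,5): δ = 53.65°  ✓
  (3,4): δ = 149.26°  ·
  (3,5): δ = 105.88°  ·
  (4,5): δ = 136.62°  ·
antipodal pairs: 7

count = 7; pairs: (0,2), (0,3), (0,4), (1,3), (1,4), (1,5), (2,5)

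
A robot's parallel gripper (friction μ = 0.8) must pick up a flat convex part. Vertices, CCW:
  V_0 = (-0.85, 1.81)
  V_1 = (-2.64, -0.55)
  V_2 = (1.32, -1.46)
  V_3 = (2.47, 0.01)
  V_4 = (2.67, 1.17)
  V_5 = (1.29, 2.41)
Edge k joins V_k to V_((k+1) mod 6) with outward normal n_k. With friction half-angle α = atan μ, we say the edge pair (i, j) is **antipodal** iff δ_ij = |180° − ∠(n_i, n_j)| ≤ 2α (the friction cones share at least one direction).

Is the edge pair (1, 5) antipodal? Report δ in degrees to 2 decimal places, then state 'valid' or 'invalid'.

δ = 28.60°, valid

α = atan 0.8 = 38.66°;  2α = 77.32°
edge 1: e_1 = (+3.96, -0.91);  n_1 = (-0.2240, -0.9746)
edge 5: e_5 = (-2.14, -0.60);  n_5 = (-0.2700, +0.9629)
∠(n_1, n_5) = 151.40°
δ = |180° − 151.40°| = 28.60°
28.60° ≤ 2α = 77.32°  →  valid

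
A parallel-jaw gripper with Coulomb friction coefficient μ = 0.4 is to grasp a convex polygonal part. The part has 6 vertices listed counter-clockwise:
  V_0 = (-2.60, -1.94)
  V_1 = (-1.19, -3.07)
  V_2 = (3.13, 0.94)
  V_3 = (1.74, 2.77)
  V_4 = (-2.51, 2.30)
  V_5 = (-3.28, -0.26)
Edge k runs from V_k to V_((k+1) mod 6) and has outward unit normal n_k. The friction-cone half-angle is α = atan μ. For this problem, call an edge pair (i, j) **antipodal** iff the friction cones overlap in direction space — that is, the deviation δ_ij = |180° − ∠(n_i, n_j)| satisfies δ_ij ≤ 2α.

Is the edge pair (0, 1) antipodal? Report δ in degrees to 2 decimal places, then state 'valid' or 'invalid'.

δ = 98.42°, invalid

α = atan 0.4 = 21.80°;  2α = 43.60°
edge 0: e_0 = (+1.41, -1.13);  n_0 = (-0.6254, -0.7803)
edge 1: e_1 = (+4.32, +4.01);  n_1 = (+0.6803, -0.7329)
∠(n_0, n_1) = 81.58°
δ = |180° − 81.58°| = 98.42°
98.42° > 2α = 43.60°  →  invalid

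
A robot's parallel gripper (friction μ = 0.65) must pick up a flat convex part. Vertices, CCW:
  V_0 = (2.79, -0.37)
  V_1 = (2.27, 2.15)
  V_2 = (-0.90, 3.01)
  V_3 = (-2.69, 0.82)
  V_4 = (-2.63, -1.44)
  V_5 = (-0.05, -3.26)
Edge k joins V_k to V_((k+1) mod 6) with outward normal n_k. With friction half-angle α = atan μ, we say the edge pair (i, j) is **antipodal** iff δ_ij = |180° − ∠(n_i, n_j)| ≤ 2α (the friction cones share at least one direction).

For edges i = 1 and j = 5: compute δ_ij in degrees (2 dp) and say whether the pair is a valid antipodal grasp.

α = atan 0.65 = 33.02°;  2α = 66.05°
edge 1: e_1 = (-3.17, +0.86);  n_1 = (+0.2618, +0.9651)
edge 5: e_5 = (+2.84, +2.89);  n_5 = (+0.7132, -0.7009)
∠(n_1, n_5) = 119.32°
δ = |180° − 119.32°| = 60.68°
60.68° ≤ 2α = 66.05°  →  valid

δ = 60.68°, valid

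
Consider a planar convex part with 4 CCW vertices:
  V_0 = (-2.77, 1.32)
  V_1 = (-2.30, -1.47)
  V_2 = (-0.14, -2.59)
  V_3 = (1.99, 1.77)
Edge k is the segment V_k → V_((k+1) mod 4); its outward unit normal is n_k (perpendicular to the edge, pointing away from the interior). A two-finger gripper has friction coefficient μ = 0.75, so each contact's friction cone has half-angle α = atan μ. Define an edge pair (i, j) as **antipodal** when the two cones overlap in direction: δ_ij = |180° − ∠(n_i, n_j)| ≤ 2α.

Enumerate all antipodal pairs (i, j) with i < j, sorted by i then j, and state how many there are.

count = 3; pairs: (0,2), (1,3), (2,3)

α = atan 0.75 = 36.87°;  2α = 73.74°
n_0 = (-0.9861, -0.1661)
n_1 = (-0.4603, -0.8878)
n_2 = (+0.8985, -0.4390)
n_3 = (-0.0941, +0.9956)
  (0,1): δ = 126.97°  ·
  (0,2): δ = 35.60°  ✓
  (0,3): δ = 85.84°  ·
  (1,2): δ = 88.63°  ·
  (1,3): δ = 32.81°  ✓
  (2,3): δ = 58.56°  ✓
antipodal pairs: 3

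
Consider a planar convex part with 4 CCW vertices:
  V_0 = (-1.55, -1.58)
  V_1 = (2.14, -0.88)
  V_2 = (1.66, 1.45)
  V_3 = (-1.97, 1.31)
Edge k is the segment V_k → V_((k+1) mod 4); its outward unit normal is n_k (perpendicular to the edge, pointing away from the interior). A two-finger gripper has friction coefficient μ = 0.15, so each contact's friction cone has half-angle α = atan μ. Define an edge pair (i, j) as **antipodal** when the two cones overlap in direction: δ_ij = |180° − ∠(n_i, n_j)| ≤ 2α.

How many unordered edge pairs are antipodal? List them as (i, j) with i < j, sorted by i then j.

count = 2; pairs: (0,2), (1,3)

α = atan 0.15 = 8.53°;  2α = 17.06°
n_0 = (+0.1864, -0.9825)
n_1 = (+0.9794, +0.2018)
n_2 = (-0.0385, +0.9993)
n_3 = (-0.9896, -0.1438)
  (0,1): δ = 89.10°  ·
  (0,2): δ = 8.53°  ✓
  (0,3): δ = 87.53°  ·
  (1,2): δ = 99.43°  ·
  (1,3): δ = 3.37°  ✓
  (2,3): δ = 83.94°  ·
antipodal pairs: 2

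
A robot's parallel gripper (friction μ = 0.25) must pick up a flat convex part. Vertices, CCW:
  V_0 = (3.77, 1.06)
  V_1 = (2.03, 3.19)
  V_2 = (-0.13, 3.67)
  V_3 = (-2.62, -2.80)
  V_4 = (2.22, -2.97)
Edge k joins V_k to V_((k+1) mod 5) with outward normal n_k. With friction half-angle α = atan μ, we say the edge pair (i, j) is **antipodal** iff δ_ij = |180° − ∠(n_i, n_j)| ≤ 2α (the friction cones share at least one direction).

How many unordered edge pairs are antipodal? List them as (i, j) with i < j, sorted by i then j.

α = atan 0.25 = 14.04°;  2α = 28.07°
n_0 = (+0.7744, +0.6326)
n_1 = (+0.2169, +0.9762)
n_2 = (-0.9333, +0.3592)
n_3 = (-0.0351, -0.9994)
n_4 = (+0.9333, -0.3590)
  (0,1): δ = 141.77°  ·
  (0,2): δ = 60.29°  ·
  (0,3): δ = 48.74°  ·
  (0,4): δ = 119.72°  ·
  (1,2): δ = 98.52°  ·
  (1,3): δ = 10.52°  ✓
  (1,4): δ = 81.49°  ·
  (2,3): δ = 70.96°  ·
  (2,4): δ = 0.01°  ✓
  (3,4): δ = 109.03°  ·
antipodal pairs: 2

count = 2; pairs: (1,3), (2,4)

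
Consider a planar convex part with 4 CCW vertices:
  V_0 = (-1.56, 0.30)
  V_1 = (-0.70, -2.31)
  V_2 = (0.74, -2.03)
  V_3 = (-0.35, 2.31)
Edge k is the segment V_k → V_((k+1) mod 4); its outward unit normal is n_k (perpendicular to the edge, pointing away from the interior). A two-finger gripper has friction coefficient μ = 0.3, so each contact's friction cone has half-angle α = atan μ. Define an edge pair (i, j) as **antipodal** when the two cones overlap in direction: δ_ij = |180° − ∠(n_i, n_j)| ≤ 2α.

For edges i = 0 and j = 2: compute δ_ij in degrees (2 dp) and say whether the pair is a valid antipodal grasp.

δ = 4.14°, valid

α = atan 0.3 = 16.70°;  2α = 33.40°
edge 0: e_0 = (+0.86, -2.61);  n_0 = (-0.9498, -0.3130)
edge 2: e_2 = (-1.09, +4.34);  n_2 = (+0.9699, +0.2436)
∠(n_0, n_2) = 175.86°
δ = |180° − 175.86°| = 4.14°
4.14° ≤ 2α = 33.40°  →  valid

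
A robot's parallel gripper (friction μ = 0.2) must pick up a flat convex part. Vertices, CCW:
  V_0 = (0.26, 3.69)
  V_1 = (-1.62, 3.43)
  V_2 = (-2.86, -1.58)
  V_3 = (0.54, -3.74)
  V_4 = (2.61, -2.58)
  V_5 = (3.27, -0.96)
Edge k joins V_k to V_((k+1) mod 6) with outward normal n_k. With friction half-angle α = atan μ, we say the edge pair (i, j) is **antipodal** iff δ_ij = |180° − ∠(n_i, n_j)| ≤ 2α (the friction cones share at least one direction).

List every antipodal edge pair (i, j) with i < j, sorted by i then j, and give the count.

α = atan 0.2 = 11.31°;  2α = 22.62°
n_0 = (-0.1370, +0.9906)
n_1 = (-0.9707, +0.2403)
n_2 = (-0.5362, -0.8441)
n_3 = (+0.4889, -0.8724)
n_4 = (+0.9261, -0.3773)
n_5 = (+0.8395, +0.5434)
  (0,1): δ = 111.78°  ·
  (0,2): δ = 40.30°  ·
  (0,3): δ = 21.39°  ✓
  (0,4): δ = 59.96°  ·
  (0,5): δ = 115.04°  ·
  (1,2): δ = 108.53°  ·
  (1,3): δ = 46.83°  ·
  (1,4): δ = 8.26°  ✓
  (1,5): δ = 46.82°  ·
  (2,3): δ = 118.31°  ·
  (2,4): δ = 79.74°  ·
  (2,5): δ = 24.66°  ·
  (3,4): δ = 141.43°  ·
  (3,5): δ = 86.35°  ·
  (4,5): δ = 124.92°  ·
antipodal pairs: 2

count = 2; pairs: (0,3), (1,4)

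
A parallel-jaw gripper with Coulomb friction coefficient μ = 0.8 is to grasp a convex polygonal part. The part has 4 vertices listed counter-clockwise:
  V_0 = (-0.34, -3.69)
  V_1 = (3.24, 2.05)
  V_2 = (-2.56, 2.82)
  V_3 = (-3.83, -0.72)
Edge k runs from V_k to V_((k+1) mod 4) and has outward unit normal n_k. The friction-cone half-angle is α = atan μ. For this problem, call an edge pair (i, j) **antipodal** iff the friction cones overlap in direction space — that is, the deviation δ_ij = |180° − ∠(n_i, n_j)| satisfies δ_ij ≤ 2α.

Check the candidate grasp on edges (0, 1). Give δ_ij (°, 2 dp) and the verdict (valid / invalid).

α = atan 0.8 = 38.66°;  2α = 77.32°
edge 0: e_0 = (+3.58, +5.74);  n_0 = (+0.8485, -0.5292)
edge 1: e_1 = (-5.80, +0.77);  n_1 = (+0.1316, +0.9913)
∠(n_0, n_1) = 114.39°
δ = |180° − 114.39°| = 65.61°
65.61° ≤ 2α = 77.32°  →  valid

δ = 65.61°, valid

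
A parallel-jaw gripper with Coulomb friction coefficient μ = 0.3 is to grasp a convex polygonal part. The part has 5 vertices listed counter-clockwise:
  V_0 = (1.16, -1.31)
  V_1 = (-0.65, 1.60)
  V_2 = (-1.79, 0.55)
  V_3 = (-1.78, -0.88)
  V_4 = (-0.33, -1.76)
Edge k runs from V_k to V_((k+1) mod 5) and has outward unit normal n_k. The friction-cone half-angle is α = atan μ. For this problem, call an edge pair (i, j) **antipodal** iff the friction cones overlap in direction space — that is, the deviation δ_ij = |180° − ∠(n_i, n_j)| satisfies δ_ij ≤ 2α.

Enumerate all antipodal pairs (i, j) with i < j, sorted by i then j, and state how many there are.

α = atan 0.3 = 16.70°;  2α = 33.40°
n_0 = (+0.8491, +0.5282)
n_1 = (-0.6775, +0.7355)
n_2 = (-1.0000, -0.0070)
n_3 = (-0.5188, -0.8549)
n_4 = (+0.2891, -0.9573)
  (0,1): δ = 79.23°  ·
  (0,2): δ = 31.48°  ✓
  (0,3): δ = 26.87°  ✓
  (0,4): δ = 74.92°  ·
  (1,2): δ = 132.25°  ·
  (1,3): δ = 73.90°  ·
  (1,4): δ = 25.84°  ✓
  (2,3): δ = 121.65°  ·
  (2,4): δ = 73.60°  ·
  (3,4): δ = 131.94°  ·
antipodal pairs: 3

count = 3; pairs: (0,2), (0,3), (1,4)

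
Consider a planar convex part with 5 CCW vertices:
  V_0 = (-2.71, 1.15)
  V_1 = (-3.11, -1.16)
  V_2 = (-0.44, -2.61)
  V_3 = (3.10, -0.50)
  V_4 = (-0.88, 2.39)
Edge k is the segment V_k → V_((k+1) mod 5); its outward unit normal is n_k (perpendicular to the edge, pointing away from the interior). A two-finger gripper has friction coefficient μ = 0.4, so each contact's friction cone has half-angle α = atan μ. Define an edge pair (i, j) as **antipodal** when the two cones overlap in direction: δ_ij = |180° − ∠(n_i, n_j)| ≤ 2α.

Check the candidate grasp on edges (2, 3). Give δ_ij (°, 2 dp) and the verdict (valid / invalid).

δ = 66.78°, invalid

α = atan 0.4 = 21.80°;  2α = 43.60°
edge 2: e_2 = (+3.54, +2.11);  n_2 = (+0.5120, -0.8590)
edge 3: e_3 = (-3.98, +2.89);  n_3 = (+0.5876, +0.8092)
∠(n_2, n_3) = 113.22°
δ = |180° − 113.22°| = 66.78°
66.78° > 2α = 43.60°  →  invalid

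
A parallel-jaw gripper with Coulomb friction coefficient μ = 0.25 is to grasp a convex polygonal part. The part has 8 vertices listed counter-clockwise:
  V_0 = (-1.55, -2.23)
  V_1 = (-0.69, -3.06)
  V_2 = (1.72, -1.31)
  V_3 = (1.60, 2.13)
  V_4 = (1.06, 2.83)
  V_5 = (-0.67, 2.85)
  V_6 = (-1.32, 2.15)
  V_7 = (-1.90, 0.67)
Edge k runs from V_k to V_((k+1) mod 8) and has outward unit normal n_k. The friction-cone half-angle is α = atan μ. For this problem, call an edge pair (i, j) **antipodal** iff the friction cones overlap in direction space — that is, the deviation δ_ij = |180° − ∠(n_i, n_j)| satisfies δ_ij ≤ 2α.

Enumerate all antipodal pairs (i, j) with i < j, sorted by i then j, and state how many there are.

α = atan 0.25 = 14.04°;  2α = 28.07°
n_0 = (-0.6944, -0.7195)
n_1 = (+0.5876, -0.8092)
n_2 = (+0.9994, +0.0349)
n_3 = (+0.7918, +0.6108)
n_4 = (+0.0116, +0.9999)
n_5 = (-0.7328, +0.6805)
n_6 = (-0.9311, +0.3649)
n_7 = (-0.9928, -0.1198)
  (0,1): δ = 100.03°  ·
  (0,2): δ = 44.02°  ·
  (0,3): δ = 8.37°  ✓
  (0,4): δ = 43.32°  ·
  (0,5): δ = 91.10°  ·
  (0,6): δ = 112.58°  ·
  (0,7): δ = 140.86°  ·
  (1,2): δ = 123.99°  ·
  (1,3): δ = 88.34°  ·
  (1,4): δ = 36.65°  ·
  (1,5): δ = 11.14°  ✓
  (1,6): δ = 32.62°  ·
  (1,7): δ = 60.90°  ·
  (2,3): δ = 144.35°  ·
  (2,4): δ = 92.66°  ·
  (2,5): δ = 44.88°  ·
  (2,6): δ = 23.40°  ✓
  (2,7): δ = 4.88°  ✓
  (3,4): δ = 128.31°  ·
  (3,5): δ = 80.53°  ·
  (3,6): δ = 59.05°  ·
  (3,7): δ = 30.77°  ·
  (4,5): δ = 132.22°  ·
  (4,6): δ = 110.74°  ·
  (4,7): δ = 82.46°  ·
  (5,6): δ = 158.52°  ·
  (5,7): δ = 130.24°  ·
  (6,7): δ = 151.72°  ·
antipodal pairs: 4

count = 4; pairs: (0,3), (1,5), (2,6), (2,7)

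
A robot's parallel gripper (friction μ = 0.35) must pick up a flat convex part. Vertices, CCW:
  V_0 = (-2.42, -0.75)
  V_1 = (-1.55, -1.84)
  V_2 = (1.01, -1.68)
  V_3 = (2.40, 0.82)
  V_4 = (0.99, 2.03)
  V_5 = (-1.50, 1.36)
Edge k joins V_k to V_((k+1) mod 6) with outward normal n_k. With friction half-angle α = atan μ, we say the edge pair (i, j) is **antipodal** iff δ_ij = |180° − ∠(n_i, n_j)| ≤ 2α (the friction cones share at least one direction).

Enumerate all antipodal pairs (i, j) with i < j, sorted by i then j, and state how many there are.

α = atan 0.35 = 19.29°;  2α = 38.58°
n_0 = (-0.7816, -0.6238)
n_1 = (+0.0624, -0.9981)
n_2 = (+0.8740, -0.4859)
n_3 = (+0.6512, +0.7589)
n_4 = (-0.2598, +0.9657)
n_5 = (-0.9167, +0.3997)
  (0,1): δ = 125.02°  ·
  (0,2): δ = 67.67°  ·
  (0,3): δ = 10.77°  ✓
  (0,4): δ = 66.46°  ·
  (0,5): δ = 117.85°  ·
  (1,2): δ = 122.65°  ·
  (1,3): δ = 44.21°  ·
  (1,4): δ = 11.48°  ✓
  (1,5): δ = 62.87°  ·
  (2,3): δ = 101.56°  ·
  (2,4): δ = 45.87°  ·
  (2,5): δ = 5.52°  ✓
  (3,4): δ = 124.31°  ·
  (3,5): δ = 72.92°  ·
  (4,5): δ = 128.62°  ·
antipodal pairs: 3

count = 3; pairs: (0,3), (1,4), (2,5)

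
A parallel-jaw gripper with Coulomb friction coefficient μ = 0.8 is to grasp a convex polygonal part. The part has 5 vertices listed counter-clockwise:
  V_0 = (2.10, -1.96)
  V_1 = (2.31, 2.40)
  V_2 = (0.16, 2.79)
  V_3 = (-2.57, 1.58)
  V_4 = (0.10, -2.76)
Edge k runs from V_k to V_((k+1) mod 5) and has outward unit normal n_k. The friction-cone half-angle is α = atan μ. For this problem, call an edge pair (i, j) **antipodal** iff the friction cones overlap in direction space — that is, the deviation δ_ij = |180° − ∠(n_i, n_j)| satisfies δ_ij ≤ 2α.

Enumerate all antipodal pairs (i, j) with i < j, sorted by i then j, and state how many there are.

α = atan 0.8 = 38.66°;  2α = 77.32°
n_0 = (+0.9988, -0.0481)
n_1 = (+0.1785, +0.9839)
n_2 = (-0.4052, +0.9142)
n_3 = (-0.8517, -0.5240)
n_4 = (+0.3714, -0.9285)
  (0,1): δ = 97.52°  ·
  (0,2): δ = 63.34°  ✓
  (0,3): δ = 34.36°  ✓
  (0,4): δ = 114.56°  ·
  (1,2): δ = 145.81°  ·
  (1,3): δ = 48.12°  ✓
  (1,4): δ = 32.08°  ✓
  (2,3): δ = 82.30°  ·
  (2,4): δ = 2.10°  ✓
  (3,4): δ = 99.80°  ·
antipodal pairs: 5

count = 5; pairs: (0,2), (0,3), (1,3), (1,4), (2,4)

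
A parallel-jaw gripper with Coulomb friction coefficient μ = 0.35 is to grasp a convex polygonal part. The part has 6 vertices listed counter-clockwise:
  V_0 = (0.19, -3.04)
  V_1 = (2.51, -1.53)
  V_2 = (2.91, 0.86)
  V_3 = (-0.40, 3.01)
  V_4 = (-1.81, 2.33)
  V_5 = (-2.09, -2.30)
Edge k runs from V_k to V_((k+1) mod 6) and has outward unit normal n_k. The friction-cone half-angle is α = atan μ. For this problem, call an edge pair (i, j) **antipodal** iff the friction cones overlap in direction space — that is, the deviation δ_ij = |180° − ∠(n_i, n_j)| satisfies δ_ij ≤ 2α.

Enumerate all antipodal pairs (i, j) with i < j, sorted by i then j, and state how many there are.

α = atan 0.35 = 19.29°;  2α = 38.58°
n_0 = (+0.5455, -0.8381)
n_1 = (+0.9863, -0.1651)
n_2 = (+0.5447, +0.8386)
n_3 = (-0.4344, +0.9007)
n_4 = (-0.9982, +0.0604)
n_5 = (-0.3087, -0.9512)
  (0,1): δ = 132.56°  ·
  (0,2): δ = 66.06°  ·
  (0,3): δ = 7.31°  ✓
  (0,4): δ = 53.48°  ·
  (0,5): δ = 128.96°  ·
  (1,2): δ = 113.50°  ·
  (1,3): δ = 54.75°  ·
  (1,4): δ = 6.04°  ✓
  (1,5): δ = 81.52°  ·
  (2,3): δ = 121.25°  ·
  (2,4): δ = 60.46°  ·
  (2,5): δ = 15.02°  ✓
  (3,4): δ = 119.21°  ·
  (3,5): δ = 43.73°  ·
  (4,5): δ = 104.52°  ·
antipodal pairs: 3

count = 3; pairs: (0,3), (1,4), (2,5)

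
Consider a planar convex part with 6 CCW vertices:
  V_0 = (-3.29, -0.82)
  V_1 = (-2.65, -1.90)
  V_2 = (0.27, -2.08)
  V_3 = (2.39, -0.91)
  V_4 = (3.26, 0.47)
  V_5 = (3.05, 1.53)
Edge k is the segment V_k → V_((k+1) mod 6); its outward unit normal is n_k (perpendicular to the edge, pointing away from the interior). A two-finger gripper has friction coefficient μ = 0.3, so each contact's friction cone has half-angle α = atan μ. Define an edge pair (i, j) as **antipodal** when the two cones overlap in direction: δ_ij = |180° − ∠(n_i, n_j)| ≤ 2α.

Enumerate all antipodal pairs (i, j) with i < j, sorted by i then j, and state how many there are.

α = atan 0.3 = 16.70°;  2α = 33.40°
n_0 = (-0.8603, -0.5098)
n_1 = (-0.0615, -0.9981)
n_2 = (+0.4832, -0.8755)
n_3 = (+0.8459, -0.5333)
n_4 = (+0.9809, +0.1943)
n_5 = (-0.3476, +0.9377)
  (0,1): δ = 124.18°  ·
  (0,2): δ = 91.76°  ·
  (0,3): δ = 62.88°  ·
  (0,4): δ = 19.44°  ✓
  (0,5): δ = 79.69°  ·
  (1,2): δ = 147.58°  ·
  (1,3): δ = 118.70°  ·
  (1,4): δ = 75.27°  ·
  (1,5): δ = 23.87°  ✓
  (2,3): δ = 151.12°  ·
  (2,4): δ = 107.69°  ·
  (2,5): δ = 8.56°  ✓
  (3,4): δ = 136.57°  ·
  (3,5): δ = 37.43°  ·
  (4,5): δ = 80.87°  ·
antipodal pairs: 3

count = 3; pairs: (0,4), (1,5), (2,5)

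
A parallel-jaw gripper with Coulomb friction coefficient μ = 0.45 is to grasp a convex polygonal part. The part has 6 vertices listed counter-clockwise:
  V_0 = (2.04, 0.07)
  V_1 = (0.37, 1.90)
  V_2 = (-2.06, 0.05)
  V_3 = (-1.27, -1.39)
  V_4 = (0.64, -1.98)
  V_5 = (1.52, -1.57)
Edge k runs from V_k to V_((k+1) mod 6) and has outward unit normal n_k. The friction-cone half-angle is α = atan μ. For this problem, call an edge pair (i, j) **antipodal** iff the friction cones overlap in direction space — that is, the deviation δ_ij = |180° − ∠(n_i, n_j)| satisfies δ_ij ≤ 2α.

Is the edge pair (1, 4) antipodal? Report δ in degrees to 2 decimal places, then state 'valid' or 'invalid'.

α = atan 0.45 = 24.23°;  2α = 48.46°
edge 1: e_1 = (-2.43, -1.85);  n_1 = (-0.6057, +0.7957)
edge 4: e_4 = (+0.88, +0.41);  n_4 = (+0.4223, -0.9064)
∠(n_1, n_4) = 167.70°
δ = |180° − 167.70°| = 12.30°
12.30° ≤ 2α = 48.46°  →  valid

δ = 12.30°, valid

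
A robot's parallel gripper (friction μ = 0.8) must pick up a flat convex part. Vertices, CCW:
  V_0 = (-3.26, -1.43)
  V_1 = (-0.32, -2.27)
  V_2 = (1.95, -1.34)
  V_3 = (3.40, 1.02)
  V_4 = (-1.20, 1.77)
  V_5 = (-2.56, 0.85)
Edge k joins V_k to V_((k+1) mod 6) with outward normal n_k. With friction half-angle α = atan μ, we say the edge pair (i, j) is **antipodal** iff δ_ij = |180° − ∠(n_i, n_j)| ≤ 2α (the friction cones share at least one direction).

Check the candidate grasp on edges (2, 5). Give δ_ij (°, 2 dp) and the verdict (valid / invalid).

δ = 14.50°, valid

α = atan 0.8 = 38.66°;  2α = 77.32°
edge 2: e_2 = (+1.45, +2.36);  n_2 = (+0.8520, -0.5235)
edge 5: e_5 = (-0.70, -2.28);  n_5 = (-0.9560, +0.2935)
∠(n_2, n_5) = 165.50°
δ = |180° − 165.50°| = 14.50°
14.50° ≤ 2α = 77.32°  →  valid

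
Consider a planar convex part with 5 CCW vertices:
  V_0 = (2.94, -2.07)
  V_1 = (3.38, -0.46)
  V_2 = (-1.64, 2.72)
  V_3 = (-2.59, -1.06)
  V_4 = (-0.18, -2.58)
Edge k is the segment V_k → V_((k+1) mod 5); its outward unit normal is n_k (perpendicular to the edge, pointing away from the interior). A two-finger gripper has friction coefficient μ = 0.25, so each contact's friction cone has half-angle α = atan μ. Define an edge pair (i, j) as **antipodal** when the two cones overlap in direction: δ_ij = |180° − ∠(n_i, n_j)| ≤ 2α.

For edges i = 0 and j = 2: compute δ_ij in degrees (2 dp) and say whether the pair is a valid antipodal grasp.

δ = 1.18°, valid

α = atan 0.25 = 14.04°;  2α = 28.07°
edge 0: e_0 = (+0.44, +1.61);  n_0 = (+0.9646, -0.2636)
edge 2: e_2 = (-0.95, -3.78);  n_2 = (-0.9698, +0.2437)
∠(n_0, n_2) = 178.82°
δ = |180° − 178.82°| = 1.18°
1.18° ≤ 2α = 28.07°  →  valid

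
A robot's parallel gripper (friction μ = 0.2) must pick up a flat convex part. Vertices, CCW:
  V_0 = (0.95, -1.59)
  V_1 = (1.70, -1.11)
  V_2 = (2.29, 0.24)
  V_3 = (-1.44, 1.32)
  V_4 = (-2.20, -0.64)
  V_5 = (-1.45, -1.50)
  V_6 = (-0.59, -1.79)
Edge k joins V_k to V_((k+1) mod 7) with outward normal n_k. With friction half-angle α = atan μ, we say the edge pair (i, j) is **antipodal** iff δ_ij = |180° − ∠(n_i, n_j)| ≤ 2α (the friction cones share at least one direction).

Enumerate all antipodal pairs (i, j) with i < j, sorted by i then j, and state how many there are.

α = atan 0.2 = 11.31°;  2α = 22.62°
n_0 = (+0.5391, -0.8423)
n_1 = (+0.9163, -0.4005)
n_2 = (+0.2781, +0.9605)
n_3 = (-0.9324, +0.3615)
n_4 = (-0.7537, -0.6573)
n_5 = (-0.3195, -0.9476)
n_6 = (+0.1288, -0.9917)
  (0,1): δ = 146.23°  ·
  (0,2): δ = 48.77°  ·
  (0,3): δ = 36.19°  ·
  (0,4): δ = 98.47°  ·
  (0,5): δ = 128.75°  ·
  (0,6): δ = 154.78°  ·
  (1,2): δ = 82.54°  ·
  (1,3): δ = 2.41°  ✓
  (1,4): δ = 64.70°  ·
  (1,5): δ = 94.97°  ·
  (1,6): δ = 121.01°  ·
  (2,3): δ = 95.05°  ·
  (2,4): δ = 32.76°  ·
  (2,5): δ = 2.49°  ✓
  (2,6): δ = 23.55°  ·
  (3,4): δ = 117.71°  ·
  (3,5): δ = 87.44°  ·
  (3,6): δ = 61.41°  ·
  (4,5): δ = 149.73°  ·
  (4,6): δ = 123.69°  ·
  (5,6): δ = 153.97°  ·
antipodal pairs: 2

count = 2; pairs: (1,3), (2,5)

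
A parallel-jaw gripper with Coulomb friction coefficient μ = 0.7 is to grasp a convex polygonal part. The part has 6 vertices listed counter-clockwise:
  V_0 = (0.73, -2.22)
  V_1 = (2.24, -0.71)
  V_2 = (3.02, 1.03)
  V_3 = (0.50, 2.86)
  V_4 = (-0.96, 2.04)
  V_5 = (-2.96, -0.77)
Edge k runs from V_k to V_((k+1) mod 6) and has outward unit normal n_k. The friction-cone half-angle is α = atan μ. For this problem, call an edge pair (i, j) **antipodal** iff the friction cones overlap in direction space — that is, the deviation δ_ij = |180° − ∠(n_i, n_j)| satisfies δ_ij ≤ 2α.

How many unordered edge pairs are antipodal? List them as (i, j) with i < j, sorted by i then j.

α = atan 0.7 = 34.99°;  2α = 69.98°
n_0 = (+0.7071, -0.7071)
n_1 = (+0.9125, -0.4091)
n_2 = (+0.5876, +0.8092)
n_3 = (-0.4897, +0.8719)
n_4 = (-0.8147, +0.5799)
n_5 = (-0.3657, -0.9307)
  (0,1): δ = 159.15°  ·
  (0,2): δ = 80.99°  ·
  (0,3): δ = 15.68°  ✓
  (0,4): δ = 9.56°  ✓
  (0,5): δ = 113.55°  ·
  (1,2): δ = 101.84°  ·
  (1,3): δ = 36.53°  ✓
  (1,4): δ = 11.30°  ✓
  (1,5): δ = 92.69°  ·
  (2,3): δ = 114.69°  ·
  (2,4): δ = 89.45°  ·
  (2,5): δ = 14.53°  ✓
  (3,4): δ = 154.76°  ·
  (3,5): δ = 50.77°  ✓
  (4,5): δ = 76.01°  ·
antipodal pairs: 6

count = 6; pairs: (0,3), (0,4), (1,3), (1,4), (2,5), (3,5)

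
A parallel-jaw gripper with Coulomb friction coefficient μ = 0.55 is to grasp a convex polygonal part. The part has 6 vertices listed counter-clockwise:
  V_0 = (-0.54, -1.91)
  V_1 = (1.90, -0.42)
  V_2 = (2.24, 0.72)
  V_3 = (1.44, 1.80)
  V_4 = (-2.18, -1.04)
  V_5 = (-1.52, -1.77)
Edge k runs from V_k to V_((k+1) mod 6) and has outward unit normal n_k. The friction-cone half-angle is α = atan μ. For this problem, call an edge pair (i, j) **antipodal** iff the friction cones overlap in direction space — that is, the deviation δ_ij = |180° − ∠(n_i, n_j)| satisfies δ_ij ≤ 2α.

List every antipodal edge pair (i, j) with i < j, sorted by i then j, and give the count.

α = atan 0.55 = 28.81°;  2α = 57.62°
n_0 = (+0.5212, -0.8535)
n_1 = (+0.9583, -0.2858)
n_2 = (+0.8036, +0.5952)
n_3 = (-0.6172, +0.7868)
n_4 = (-0.7418, -0.6706)
n_5 = (-0.1414, -0.9899)
  (0,1): δ = 138.02°  ·
  (0,2): δ = 84.88°  ·
  (0,3): δ = 6.70°  ✓
  (0,4): δ = 100.71°  ·
  (0,5): δ = 140.46°  ·
  (1,2): δ = 126.86°  ·
  (1,3): δ = 35.28°  ✓
  (1,4): δ = 58.72°  ·
  (1,5): δ = 98.48°  ·
  (2,3): δ = 88.41°  ·
  (2,4): δ = 5.59°  ✓
  (2,5): δ = 45.34°  ✓
  (3,4): δ = 86.00°  ·
  (3,5): δ = 46.25°  ✓
  (4,5): δ = 140.25°  ·
antipodal pairs: 5

count = 5; pairs: (0,3), (1,3), (2,4), (2,5), (3,5)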